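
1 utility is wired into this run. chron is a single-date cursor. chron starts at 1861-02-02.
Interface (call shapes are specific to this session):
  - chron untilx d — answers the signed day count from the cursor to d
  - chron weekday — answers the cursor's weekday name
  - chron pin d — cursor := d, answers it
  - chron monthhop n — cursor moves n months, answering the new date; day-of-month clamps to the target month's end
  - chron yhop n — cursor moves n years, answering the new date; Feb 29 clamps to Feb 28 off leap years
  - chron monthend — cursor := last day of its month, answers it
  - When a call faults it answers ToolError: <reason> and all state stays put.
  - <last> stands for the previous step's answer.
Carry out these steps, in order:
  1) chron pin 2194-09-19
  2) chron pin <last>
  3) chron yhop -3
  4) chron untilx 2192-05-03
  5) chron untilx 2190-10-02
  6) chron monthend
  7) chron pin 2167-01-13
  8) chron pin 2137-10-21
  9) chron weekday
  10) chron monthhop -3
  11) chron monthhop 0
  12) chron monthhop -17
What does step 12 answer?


·→ chron pin(d=2194-09-19)
·← 2194-09-19
·→ chron pin(d=<last>)
·← 2194-09-19
·→ chron yhop(n=-3)
·← 2191-09-19
·→ chron untilx(d=2192-05-03)
·← 227
·→ chron untilx(d=2190-10-02)
·← -352
·→ chron monthend()
·← 2191-09-30
·→ chron pin(d=2167-01-13)
·← 2167-01-13
·→ chron pin(d=2137-10-21)
·← 2137-10-21
·→ chron weekday()
·← Monday
·→ chron monthhop(n=-3)
·← 2137-07-21
·→ chron monthhop(n=0)
·← 2137-07-21
·→ chron monthhop(n=-17)
·← 2136-02-21

Answer: 2136-02-21


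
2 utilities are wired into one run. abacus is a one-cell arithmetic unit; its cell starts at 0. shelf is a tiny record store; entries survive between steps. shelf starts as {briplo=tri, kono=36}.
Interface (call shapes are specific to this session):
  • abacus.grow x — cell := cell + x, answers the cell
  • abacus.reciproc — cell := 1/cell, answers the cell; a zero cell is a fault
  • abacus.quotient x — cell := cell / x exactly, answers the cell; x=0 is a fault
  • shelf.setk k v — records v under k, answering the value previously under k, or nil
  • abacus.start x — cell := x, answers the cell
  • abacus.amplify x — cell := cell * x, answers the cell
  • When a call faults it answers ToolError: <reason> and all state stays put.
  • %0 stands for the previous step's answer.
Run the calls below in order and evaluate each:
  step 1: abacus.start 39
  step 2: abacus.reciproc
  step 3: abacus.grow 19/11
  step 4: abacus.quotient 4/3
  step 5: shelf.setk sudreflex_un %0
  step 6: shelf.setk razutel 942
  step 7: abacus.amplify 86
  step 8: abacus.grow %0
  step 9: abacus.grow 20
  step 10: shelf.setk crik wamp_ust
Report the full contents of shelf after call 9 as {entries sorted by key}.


Answer: {briplo=tri, kono=36, razutel=942, sudreflex_un=188/143}

Derivation:
Act: abacus.start[x: 39]
Obs: 39
Act: abacus.reciproc[]
Obs: 1/39
Act: abacus.grow[x: 19/11]
Obs: 752/429
Act: abacus.quotient[x: 4/3]
Obs: 188/143
Act: shelf.setk[k: sudreflex_un; v: %0]
Obs: nil
Act: shelf.setk[k: razutel; v: 942]
Obs: nil
Act: abacus.amplify[x: 86]
Obs: 16168/143
Act: abacus.grow[x: %0]
Obs: 32336/143
Act: abacus.grow[x: 20]
Obs: 35196/143
Act: shelf.setk[k: crik; v: wamp_ust]
Obs: nil


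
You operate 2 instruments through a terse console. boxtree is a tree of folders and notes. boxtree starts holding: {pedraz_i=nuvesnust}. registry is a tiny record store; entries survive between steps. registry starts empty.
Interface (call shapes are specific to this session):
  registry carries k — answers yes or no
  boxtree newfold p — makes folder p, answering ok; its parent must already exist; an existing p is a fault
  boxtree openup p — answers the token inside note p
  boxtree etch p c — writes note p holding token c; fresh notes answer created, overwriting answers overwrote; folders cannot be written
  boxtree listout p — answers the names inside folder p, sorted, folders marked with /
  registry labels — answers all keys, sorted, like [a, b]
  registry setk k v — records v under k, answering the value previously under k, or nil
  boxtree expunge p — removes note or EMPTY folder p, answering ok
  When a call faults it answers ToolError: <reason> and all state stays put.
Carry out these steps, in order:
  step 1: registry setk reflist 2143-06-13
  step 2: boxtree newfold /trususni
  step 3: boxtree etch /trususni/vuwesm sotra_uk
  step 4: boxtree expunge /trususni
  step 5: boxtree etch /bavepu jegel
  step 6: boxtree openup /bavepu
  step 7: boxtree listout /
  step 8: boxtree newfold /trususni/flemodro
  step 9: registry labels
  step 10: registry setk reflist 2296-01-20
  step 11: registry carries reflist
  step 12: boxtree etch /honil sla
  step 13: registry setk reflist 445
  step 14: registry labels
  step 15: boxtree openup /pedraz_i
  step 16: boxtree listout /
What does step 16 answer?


Answer: [bavepu, honil, pedraz_i, trususni/]

Derivation:
! 1. registry setk(k='reflist', v='2143-06-13') => nil
! 2. boxtree newfold(p='/trususni') => ok
! 3. boxtree etch(p='/trususni/vuwesm', c='sotra_uk') => created
! 4. boxtree expunge(p='/trususni') => ToolError: not empty
! 5. boxtree etch(p='/bavepu', c='jegel') => created
! 6. boxtree openup(p='/bavepu') => jegel
! 7. boxtree listout(p='/') => [bavepu, pedraz_i, trususni/]
! 8. boxtree newfold(p='/trususni/flemodro') => ok
! 9. registry labels() => [reflist]
! 10. registry setk(k='reflist', v='2296-01-20') => 2143-06-13
! 11. registry carries(k='reflist') => yes
! 12. boxtree etch(p='/honil', c='sla') => created
! 13. registry setk(k='reflist', v='445') => 2296-01-20
! 14. registry labels() => [reflist]
! 15. boxtree openup(p='/pedraz_i') => nuvesnust
! 16. boxtree listout(p='/') => [bavepu, honil, pedraz_i, trususni/]


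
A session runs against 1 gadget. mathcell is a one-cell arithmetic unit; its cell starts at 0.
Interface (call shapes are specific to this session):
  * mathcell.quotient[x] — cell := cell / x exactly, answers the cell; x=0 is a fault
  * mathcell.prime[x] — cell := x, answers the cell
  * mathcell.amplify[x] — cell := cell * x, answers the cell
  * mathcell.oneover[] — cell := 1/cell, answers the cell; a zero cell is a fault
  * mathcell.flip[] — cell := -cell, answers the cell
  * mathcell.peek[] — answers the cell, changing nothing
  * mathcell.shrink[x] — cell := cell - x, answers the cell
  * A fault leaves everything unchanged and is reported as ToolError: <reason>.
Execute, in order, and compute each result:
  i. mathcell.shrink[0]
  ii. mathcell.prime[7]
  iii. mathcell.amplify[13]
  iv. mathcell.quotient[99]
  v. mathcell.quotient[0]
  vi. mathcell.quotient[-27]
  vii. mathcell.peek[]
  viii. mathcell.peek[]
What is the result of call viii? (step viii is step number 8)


CALL mathcell.shrink[x=0]
RET  0
CALL mathcell.prime[x=7]
RET  7
CALL mathcell.amplify[x=13]
RET  91
CALL mathcell.quotient[x=99]
RET  91/99
CALL mathcell.quotient[x=0]
RET  ToolError: division by zero
CALL mathcell.quotient[x=-27]
RET  -91/2673
CALL mathcell.peek[]
RET  -91/2673
CALL mathcell.peek[]
RET  -91/2673

Answer: -91/2673


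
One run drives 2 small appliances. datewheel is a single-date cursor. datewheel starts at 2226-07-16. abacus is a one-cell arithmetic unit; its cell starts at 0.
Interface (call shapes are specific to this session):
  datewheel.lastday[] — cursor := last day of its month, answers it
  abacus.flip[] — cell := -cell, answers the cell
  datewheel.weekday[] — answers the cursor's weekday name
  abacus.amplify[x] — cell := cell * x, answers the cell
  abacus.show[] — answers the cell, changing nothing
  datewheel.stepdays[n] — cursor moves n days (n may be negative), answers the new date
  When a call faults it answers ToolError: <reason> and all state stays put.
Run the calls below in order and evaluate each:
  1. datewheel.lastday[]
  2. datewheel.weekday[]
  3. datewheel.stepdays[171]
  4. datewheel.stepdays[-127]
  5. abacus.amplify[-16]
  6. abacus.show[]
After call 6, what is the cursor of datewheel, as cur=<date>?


Answer: cur=2226-09-13

Derivation:
-- 1. datewheel.lastday() : 2226-07-31
-- 2. datewheel.weekday() : Monday
-- 3. datewheel.stepdays(171) : 2227-01-18
-- 4. datewheel.stepdays(-127) : 2226-09-13
-- 5. abacus.amplify(-16) : 0
-- 6. abacus.show() : 0


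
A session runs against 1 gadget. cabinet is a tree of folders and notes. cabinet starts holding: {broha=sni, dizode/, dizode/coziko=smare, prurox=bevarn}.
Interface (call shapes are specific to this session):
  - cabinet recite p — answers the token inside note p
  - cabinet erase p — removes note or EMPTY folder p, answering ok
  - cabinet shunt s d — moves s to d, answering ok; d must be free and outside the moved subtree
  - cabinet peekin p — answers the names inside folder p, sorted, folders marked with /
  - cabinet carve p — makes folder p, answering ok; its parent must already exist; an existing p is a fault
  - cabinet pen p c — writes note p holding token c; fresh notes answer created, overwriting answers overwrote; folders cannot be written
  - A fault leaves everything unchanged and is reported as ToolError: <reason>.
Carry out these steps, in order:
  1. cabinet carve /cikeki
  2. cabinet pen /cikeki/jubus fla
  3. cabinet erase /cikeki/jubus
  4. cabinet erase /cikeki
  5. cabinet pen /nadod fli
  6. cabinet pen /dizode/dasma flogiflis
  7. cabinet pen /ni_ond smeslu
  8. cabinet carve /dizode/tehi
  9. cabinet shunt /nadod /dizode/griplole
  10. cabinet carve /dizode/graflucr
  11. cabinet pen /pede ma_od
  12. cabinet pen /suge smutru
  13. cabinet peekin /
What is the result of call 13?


Answer: [broha, dizode/, ni_ond, pede, prurox, suge]

Derivation:
·→ cabinet carve(p='/cikeki')
·← ok
·→ cabinet pen(p='/cikeki/jubus', c='fla')
·← created
·→ cabinet erase(p='/cikeki/jubus')
·← ok
·→ cabinet erase(p='/cikeki')
·← ok
·→ cabinet pen(p='/nadod', c='fli')
·← created
·→ cabinet pen(p='/dizode/dasma', c='flogiflis')
·← created
·→ cabinet pen(p='/ni_ond', c='smeslu')
·← created
·→ cabinet carve(p='/dizode/tehi')
·← ok
·→ cabinet shunt(s='/nadod', d='/dizode/griplole')
·← ok
·→ cabinet carve(p='/dizode/graflucr')
·← ok
·→ cabinet pen(p='/pede', c='ma_od')
·← created
·→ cabinet pen(p='/suge', c='smutru')
·← created
·→ cabinet peekin(p='/')
·← [broha, dizode/, ni_ond, pede, prurox, suge]


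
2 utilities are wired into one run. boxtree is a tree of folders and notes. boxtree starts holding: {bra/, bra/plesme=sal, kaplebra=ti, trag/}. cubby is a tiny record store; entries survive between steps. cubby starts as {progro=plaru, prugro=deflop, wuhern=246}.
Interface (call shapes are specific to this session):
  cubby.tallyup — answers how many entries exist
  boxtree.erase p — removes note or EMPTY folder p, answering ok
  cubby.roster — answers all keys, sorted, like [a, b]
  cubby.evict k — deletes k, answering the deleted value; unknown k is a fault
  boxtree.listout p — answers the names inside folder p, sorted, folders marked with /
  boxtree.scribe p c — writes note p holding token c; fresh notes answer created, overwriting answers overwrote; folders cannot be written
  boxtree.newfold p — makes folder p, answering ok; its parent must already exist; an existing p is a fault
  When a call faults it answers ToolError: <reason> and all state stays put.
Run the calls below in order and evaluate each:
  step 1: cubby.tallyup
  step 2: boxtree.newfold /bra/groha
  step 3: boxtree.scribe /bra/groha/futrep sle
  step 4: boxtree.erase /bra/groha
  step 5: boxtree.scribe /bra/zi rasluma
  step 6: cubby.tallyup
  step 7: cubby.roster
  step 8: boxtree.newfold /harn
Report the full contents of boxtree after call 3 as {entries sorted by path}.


Answer: {bra/, bra/groha/, bra/groha/futrep=sle, bra/plesme=sal, kaplebra=ti, trag/}

Derivation:
;; cubby.tallyup() => 3
;; boxtree.newfold(/bra/groha) => ok
;; boxtree.scribe(/bra/groha/futrep, sle) => created
;; boxtree.erase(/bra/groha) => ToolError: not empty
;; boxtree.scribe(/bra/zi, rasluma) => created
;; cubby.tallyup() => 3
;; cubby.roster() => [progro, prugro, wuhern]
;; boxtree.newfold(/harn) => ok


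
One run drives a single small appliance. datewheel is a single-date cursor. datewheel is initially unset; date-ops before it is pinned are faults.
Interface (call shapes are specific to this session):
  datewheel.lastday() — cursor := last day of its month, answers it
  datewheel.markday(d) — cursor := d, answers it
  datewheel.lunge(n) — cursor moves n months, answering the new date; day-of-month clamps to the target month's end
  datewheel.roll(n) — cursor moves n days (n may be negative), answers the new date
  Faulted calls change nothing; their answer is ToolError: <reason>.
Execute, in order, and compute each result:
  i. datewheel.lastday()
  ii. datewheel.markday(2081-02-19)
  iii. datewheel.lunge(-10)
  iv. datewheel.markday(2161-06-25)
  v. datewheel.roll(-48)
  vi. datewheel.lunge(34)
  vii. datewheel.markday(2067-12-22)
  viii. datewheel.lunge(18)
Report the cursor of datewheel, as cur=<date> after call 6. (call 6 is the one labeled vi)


-- 1. datewheel.lastday() => ToolError: no date set
-- 2. datewheel.markday(2081-02-19) => 2081-02-19
-- 3. datewheel.lunge(-10) => 2080-04-19
-- 4. datewheel.markday(2161-06-25) => 2161-06-25
-- 5. datewheel.roll(-48) => 2161-05-08
-- 6. datewheel.lunge(34) => 2164-03-08
-- 7. datewheel.markday(2067-12-22) => 2067-12-22
-- 8. datewheel.lunge(18) => 2069-06-22

Answer: cur=2164-03-08


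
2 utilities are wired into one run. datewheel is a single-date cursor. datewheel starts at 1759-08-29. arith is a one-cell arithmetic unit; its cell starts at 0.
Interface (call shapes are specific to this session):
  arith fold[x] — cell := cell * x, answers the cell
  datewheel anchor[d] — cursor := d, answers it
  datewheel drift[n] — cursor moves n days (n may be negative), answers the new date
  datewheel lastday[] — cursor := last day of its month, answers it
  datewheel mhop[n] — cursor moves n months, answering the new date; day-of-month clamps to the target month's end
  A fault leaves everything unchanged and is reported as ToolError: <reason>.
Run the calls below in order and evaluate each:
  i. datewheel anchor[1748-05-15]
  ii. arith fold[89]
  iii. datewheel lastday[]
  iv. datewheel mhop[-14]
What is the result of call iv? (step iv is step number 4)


-- datewheel anchor(d: 1748-05-15) == 1748-05-15
-- arith fold(x: 89) == 0
-- datewheel lastday() == 1748-05-31
-- datewheel mhop(n: -14) == 1747-03-31

Answer: 1747-03-31


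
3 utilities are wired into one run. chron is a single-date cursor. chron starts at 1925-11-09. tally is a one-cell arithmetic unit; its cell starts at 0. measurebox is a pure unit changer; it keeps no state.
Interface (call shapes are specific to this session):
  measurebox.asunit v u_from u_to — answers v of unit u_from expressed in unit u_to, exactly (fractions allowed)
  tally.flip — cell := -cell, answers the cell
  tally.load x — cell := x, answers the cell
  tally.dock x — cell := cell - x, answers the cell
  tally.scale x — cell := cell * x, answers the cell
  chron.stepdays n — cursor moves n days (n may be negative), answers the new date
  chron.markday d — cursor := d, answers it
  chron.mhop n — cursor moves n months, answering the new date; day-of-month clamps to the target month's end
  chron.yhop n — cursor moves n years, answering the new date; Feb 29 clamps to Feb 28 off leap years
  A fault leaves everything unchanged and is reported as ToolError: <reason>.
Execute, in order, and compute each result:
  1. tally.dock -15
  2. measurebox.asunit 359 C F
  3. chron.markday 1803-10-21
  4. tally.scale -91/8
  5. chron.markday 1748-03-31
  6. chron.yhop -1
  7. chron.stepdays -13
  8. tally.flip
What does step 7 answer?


Using dock using x: -15: 15.
Using asunit using v: 359, u_from: C, u_to: F, and observe 3391/5.
I use markday using d: 1803-10-21, giving 1803-10-21.
Next I call scale using x: -91/8, → -1365/8.
I call markday using d: 1748-03-31: 1748-03-31.
Next I call yhop using n: -1, and get 1747-03-31.
I run stepdays using n: -13: 1747-03-18.
Using flip(), and observe 1365/8.

Answer: 1747-03-18


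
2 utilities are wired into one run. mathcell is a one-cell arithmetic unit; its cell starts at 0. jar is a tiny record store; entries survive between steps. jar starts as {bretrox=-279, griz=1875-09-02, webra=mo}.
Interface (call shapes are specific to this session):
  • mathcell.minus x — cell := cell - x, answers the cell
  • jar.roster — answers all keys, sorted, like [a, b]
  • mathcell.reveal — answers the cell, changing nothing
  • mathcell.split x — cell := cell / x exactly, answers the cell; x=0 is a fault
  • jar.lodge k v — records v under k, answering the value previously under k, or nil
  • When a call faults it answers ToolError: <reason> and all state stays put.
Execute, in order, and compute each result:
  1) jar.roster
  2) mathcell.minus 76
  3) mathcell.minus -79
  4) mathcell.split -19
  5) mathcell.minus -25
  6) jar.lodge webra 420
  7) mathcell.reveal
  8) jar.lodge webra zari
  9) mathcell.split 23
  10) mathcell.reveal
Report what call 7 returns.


Answer: 472/19

Derivation:
Step: roster[]
Result: [bretrox, griz, webra]
Step: minus[76]
Result: -76
Step: minus[-79]
Result: 3
Step: split[-19]
Result: -3/19
Step: minus[-25]
Result: 472/19
Step: lodge[webra; 420]
Result: mo
Step: reveal[]
Result: 472/19
Step: lodge[webra; zari]
Result: 420
Step: split[23]
Result: 472/437
Step: reveal[]
Result: 472/437


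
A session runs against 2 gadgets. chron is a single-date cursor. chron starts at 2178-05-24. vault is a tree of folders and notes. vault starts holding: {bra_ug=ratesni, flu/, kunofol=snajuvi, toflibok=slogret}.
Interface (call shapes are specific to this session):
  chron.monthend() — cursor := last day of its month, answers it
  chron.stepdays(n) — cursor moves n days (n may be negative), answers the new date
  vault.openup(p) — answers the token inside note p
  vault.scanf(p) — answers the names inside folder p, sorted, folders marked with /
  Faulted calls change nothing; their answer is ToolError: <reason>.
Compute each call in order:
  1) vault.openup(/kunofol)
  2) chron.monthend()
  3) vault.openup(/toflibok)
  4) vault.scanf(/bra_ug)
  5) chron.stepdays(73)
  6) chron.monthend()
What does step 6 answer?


Answer: 2178-08-31

Derivation:
I call vault.openup with p=/kunofol, which returns snajuvi.
I invoke chron.monthend, giving 2178-05-31.
Calling vault.openup with p=/toflibok, and observe slogret.
I try vault.scanf with p=/bra_ug, — result: ToolError: not a directory.
Next I call chron.stepdays with n=73: 2178-08-12.
Invoking chron.monthend(), and get 2178-08-31.


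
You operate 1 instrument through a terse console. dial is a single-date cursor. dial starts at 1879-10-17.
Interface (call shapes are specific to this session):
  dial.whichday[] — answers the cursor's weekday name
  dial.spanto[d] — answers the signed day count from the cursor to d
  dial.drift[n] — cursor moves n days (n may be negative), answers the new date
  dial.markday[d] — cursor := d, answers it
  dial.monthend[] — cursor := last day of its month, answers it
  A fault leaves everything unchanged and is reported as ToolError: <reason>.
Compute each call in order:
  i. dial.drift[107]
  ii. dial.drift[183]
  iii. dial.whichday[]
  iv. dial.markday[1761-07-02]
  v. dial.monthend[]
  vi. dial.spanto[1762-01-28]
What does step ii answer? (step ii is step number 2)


Answer: 1880-08-02

Derivation:
Then drift on n=107, and get 1880-02-01.
Using drift on n=183, and observe 1880-08-02.
I use whichday, → Monday.
I call markday on d=1761-07-02, and get 1761-07-02.
Invoking monthend: 1761-07-31.
I invoke spanto on d=1762-01-28, and observe 181.


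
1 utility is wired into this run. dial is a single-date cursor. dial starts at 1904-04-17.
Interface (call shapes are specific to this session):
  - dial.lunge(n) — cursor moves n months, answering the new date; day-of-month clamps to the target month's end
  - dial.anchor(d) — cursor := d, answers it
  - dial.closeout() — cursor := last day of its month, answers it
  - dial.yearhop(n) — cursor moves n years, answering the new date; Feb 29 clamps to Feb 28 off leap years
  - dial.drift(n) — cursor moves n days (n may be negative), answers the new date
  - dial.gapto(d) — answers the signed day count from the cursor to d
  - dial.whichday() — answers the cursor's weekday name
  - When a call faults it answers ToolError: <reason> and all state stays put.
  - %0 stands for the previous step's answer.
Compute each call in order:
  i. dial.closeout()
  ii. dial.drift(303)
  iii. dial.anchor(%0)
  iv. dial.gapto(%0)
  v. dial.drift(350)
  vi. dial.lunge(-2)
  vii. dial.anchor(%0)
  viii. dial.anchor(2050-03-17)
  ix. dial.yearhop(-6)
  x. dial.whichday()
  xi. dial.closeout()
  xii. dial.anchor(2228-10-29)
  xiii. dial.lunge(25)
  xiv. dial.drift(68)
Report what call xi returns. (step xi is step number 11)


Answer: 2044-03-31

Derivation:
~$ dial.closeout
[out] 1904-04-30
~$ dial.drift n='303'
[out] 1905-02-27
~$ dial.anchor d='%0'
[out] 1905-02-27
~$ dial.gapto d='%0'
[out] 0
~$ dial.drift n='350'
[out] 1906-02-12
~$ dial.lunge n='-2'
[out] 1905-12-12
~$ dial.anchor d='%0'
[out] 1905-12-12
~$ dial.anchor d='2050-03-17'
[out] 2050-03-17
~$ dial.yearhop n='-6'
[out] 2044-03-17
~$ dial.whichday
[out] Thursday
~$ dial.closeout
[out] 2044-03-31
~$ dial.anchor d='2228-10-29'
[out] 2228-10-29
~$ dial.lunge n='25'
[out] 2230-11-29
~$ dial.drift n='68'
[out] 2231-02-05


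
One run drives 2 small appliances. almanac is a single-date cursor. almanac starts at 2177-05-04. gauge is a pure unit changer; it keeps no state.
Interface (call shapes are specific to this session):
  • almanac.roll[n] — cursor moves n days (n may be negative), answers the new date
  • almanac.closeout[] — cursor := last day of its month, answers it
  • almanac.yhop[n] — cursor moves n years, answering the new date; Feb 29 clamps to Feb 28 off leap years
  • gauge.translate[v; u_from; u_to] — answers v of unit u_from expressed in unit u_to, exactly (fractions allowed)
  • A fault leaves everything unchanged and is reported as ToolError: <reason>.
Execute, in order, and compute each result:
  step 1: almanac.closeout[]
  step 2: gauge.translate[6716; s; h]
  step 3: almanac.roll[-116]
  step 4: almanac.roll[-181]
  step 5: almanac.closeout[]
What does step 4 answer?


>>> almanac.closeout
  2177-05-31
>>> gauge.translate 6716 s h
  1679/900
>>> almanac.roll -116
  2177-02-04
>>> almanac.roll -181
  2176-08-07
>>> almanac.closeout
  2176-08-31

Answer: 2176-08-07


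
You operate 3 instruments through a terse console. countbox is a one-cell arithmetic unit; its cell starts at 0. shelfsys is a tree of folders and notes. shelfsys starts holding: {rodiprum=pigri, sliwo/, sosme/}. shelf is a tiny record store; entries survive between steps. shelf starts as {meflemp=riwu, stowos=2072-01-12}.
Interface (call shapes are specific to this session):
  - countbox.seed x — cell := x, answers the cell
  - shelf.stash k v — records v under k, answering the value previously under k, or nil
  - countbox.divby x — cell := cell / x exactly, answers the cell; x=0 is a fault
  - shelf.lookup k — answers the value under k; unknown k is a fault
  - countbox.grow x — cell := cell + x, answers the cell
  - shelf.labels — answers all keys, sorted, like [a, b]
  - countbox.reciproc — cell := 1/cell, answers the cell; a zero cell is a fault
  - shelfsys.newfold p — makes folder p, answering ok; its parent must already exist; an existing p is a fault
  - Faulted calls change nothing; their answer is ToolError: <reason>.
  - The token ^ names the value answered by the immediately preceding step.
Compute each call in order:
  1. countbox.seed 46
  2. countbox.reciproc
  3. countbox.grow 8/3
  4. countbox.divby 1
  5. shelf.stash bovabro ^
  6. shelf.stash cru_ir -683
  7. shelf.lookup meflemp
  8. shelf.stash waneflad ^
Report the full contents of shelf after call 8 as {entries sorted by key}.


Answer: {bovabro=371/138, cru_ir=-683, meflemp=riwu, stowos=2072-01-12, waneflad=riwu}

Derivation:
Calling countbox.seed using 46, and see 46.
Next I call countbox.reciproc, — result: 1/46.
Using countbox.grow using 8/3, and get 371/138.
I try countbox.divby using 1, and get 371/138.
I invoke shelf.stash using bovabro, ^, and get nil.
I invoke shelf.stash using cru_ir, -683, giving nil.
Invoking shelf.lookup using meflemp, → riwu.
Now I run shelf.stash using waneflad, ^, — result: nil.


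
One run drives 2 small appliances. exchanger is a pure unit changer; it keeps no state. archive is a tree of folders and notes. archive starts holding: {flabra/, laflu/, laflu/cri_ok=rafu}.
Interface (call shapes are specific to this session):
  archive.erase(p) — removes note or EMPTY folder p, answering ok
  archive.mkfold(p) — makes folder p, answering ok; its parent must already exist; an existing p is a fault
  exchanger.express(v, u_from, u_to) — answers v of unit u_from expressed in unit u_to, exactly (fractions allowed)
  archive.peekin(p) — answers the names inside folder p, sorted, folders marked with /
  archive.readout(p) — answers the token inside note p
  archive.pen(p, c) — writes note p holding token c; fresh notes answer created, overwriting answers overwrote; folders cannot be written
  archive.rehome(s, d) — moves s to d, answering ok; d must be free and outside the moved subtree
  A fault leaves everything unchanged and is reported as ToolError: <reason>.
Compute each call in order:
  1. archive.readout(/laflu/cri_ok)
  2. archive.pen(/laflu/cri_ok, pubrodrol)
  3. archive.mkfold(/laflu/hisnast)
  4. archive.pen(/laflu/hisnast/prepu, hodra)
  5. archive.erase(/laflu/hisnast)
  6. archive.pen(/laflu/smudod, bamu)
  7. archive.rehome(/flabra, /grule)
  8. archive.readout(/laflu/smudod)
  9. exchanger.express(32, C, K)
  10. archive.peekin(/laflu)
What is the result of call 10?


Answer: [cri_ok, hisnast/, smudod]

Derivation:
→ archive.readout(p='/laflu/cri_ok')
← rafu
→ archive.pen(p='/laflu/cri_ok', c='pubrodrol')
← overwrote
→ archive.mkfold(p='/laflu/hisnast')
← ok
→ archive.pen(p='/laflu/hisnast/prepu', c='hodra')
← created
→ archive.erase(p='/laflu/hisnast')
← ToolError: not empty
→ archive.pen(p='/laflu/smudod', c='bamu')
← created
→ archive.rehome(s='/flabra', d='/grule')
← ok
→ archive.readout(p='/laflu/smudod')
← bamu
→ exchanger.express(v='32', u_from='C', u_to='K')
← 6103/20
→ archive.peekin(p='/laflu')
← [cri_ok, hisnast/, smudod]


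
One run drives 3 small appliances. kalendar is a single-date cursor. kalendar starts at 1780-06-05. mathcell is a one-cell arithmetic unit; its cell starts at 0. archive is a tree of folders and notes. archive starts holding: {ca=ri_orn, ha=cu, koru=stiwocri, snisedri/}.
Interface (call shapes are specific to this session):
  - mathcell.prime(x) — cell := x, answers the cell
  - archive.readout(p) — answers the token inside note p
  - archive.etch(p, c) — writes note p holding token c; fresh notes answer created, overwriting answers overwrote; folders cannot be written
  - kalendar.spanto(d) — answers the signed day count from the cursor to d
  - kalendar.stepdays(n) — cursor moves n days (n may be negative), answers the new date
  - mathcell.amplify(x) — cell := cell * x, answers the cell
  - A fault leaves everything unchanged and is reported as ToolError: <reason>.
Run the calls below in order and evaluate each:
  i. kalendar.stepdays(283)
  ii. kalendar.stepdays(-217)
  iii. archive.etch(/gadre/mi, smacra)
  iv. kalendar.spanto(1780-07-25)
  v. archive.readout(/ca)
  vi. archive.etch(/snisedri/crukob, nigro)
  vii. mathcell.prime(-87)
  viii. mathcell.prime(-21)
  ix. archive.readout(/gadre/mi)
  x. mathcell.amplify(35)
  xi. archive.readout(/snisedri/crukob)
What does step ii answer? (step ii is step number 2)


Answer: 1780-08-10

Derivation:
> kalendar.stepdays n='283'
= 1781-03-15
> kalendar.stepdays n='-217'
= 1780-08-10
> archive.etch p='/gadre/mi' c='smacra'
= ToolError: no parent
> kalendar.spanto d='1780-07-25'
= -16
> archive.readout p='/ca'
= ri_orn
> archive.etch p='/snisedri/crukob' c='nigro'
= created
> mathcell.prime x='-87'
= -87
> mathcell.prime x='-21'
= -21
> archive.readout p='/gadre/mi'
= ToolError: not found
> mathcell.amplify x='35'
= -735
> archive.readout p='/snisedri/crukob'
= nigro


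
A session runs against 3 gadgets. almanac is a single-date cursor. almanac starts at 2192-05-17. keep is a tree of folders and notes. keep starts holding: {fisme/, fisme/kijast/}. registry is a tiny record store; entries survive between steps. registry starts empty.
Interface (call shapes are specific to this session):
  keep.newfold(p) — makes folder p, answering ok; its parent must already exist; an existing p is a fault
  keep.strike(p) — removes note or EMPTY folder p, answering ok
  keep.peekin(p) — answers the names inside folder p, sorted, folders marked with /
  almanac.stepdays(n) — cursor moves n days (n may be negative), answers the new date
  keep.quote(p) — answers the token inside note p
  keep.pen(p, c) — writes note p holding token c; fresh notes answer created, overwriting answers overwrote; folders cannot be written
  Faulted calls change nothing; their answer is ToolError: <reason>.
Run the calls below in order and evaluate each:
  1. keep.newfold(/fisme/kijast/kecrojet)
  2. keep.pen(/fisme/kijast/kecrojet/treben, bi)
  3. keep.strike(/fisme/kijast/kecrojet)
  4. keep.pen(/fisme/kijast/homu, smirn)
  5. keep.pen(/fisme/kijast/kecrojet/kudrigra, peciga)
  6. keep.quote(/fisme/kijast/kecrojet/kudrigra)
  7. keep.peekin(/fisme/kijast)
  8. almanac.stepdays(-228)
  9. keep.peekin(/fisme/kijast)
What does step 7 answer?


Answer: [homu, kecrojet/]

Derivation:
Step: newfold[/fisme/kijast/kecrojet]
Result: ok
Step: pen[/fisme/kijast/kecrojet/treben; bi]
Result: created
Step: strike[/fisme/kijast/kecrojet]
Result: ToolError: not empty
Step: pen[/fisme/kijast/homu; smirn]
Result: created
Step: pen[/fisme/kijast/kecrojet/kudrigra; peciga]
Result: created
Step: quote[/fisme/kijast/kecrojet/kudrigra]
Result: peciga
Step: peekin[/fisme/kijast]
Result: [homu, kecrojet/]
Step: stepdays[-228]
Result: 2191-10-02
Step: peekin[/fisme/kijast]
Result: [homu, kecrojet/]


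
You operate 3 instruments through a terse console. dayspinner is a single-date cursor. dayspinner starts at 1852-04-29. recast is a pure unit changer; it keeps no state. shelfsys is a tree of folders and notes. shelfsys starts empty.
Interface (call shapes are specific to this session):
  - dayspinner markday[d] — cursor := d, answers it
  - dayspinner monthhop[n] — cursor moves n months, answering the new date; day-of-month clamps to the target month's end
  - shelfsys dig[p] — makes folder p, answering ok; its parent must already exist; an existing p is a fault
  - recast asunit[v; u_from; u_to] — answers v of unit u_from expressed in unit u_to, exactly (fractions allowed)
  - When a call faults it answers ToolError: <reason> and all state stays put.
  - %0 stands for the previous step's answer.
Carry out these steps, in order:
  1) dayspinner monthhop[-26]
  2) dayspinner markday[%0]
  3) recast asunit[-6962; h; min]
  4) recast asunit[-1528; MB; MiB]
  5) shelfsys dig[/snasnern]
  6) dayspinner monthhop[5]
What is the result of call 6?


Answer: 1850-07-28

Derivation:
// 1. dayspinner monthhop(n='-26') => 1850-02-28
// 2. dayspinner markday(d='%0') => 1850-02-28
// 3. recast asunit(v='-6962', u_from='h', u_to='min') => -417720
// 4. recast asunit(v='-1528', u_from='MB', u_to='MiB') => -2984375/2048
// 5. shelfsys dig(p='/snasnern') => ok
// 6. dayspinner monthhop(n='5') => 1850-07-28


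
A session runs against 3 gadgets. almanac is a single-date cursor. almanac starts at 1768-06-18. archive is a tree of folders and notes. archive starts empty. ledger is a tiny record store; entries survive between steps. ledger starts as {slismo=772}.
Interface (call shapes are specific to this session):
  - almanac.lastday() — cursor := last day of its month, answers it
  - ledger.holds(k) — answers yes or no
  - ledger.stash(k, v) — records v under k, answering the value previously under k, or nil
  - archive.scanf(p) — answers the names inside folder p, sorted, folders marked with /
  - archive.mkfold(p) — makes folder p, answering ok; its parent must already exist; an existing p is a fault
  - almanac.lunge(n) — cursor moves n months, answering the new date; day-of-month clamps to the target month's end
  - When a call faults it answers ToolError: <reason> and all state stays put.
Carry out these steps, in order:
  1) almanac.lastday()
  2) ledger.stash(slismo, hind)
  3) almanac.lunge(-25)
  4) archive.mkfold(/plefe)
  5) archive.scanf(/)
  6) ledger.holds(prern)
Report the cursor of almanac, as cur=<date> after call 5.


Answer: cur=1766-05-30

Derivation:
// almanac.lastday() -> 1768-06-30
// ledger.stash(k: slismo, v: hind) -> 772
// almanac.lunge(n: -25) -> 1766-05-30
// archive.mkfold(p: /plefe) -> ok
// archive.scanf(p: /) -> [plefe/]
// ledger.holds(k: prern) -> no


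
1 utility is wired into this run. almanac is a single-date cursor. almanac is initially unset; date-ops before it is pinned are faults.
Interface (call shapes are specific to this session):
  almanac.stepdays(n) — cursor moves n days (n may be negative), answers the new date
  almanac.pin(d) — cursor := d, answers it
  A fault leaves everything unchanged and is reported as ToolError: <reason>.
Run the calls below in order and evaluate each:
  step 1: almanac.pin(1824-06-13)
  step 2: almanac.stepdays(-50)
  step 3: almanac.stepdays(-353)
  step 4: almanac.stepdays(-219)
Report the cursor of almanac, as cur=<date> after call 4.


I run almanac.pin on 1824-06-13, and see 1824-06-13.
I call almanac.stepdays on -50, — result: 1824-04-24.
I invoke almanac.stepdays on -353, and observe 1823-05-07.
Now I run almanac.stepdays on -219, → 1822-09-30.

Answer: cur=1822-09-30


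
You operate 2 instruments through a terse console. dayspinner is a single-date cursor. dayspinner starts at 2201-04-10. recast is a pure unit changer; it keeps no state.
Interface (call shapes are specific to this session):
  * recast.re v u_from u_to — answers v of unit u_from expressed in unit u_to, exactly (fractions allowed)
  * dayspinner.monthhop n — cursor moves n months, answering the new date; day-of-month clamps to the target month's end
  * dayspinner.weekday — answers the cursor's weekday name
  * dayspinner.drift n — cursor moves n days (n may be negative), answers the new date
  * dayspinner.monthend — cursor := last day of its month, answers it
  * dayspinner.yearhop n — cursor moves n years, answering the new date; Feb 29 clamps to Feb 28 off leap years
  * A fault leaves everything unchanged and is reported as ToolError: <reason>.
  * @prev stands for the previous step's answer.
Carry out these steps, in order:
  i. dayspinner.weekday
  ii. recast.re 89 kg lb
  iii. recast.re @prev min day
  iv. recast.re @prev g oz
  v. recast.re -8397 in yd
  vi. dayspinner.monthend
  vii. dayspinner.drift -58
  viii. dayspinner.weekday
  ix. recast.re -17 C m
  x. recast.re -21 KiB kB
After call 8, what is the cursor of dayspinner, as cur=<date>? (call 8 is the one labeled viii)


> dayspinner.weekday
= Friday
> recast.re v: 89 u_from: kg u_to: lb
= 8900000000/45359237
> recast.re v: @prev u_from: min u_to: day
= 55625000/408233133
> recast.re v: @prev u_from: g u_to: oz
= 89000000000000/18517143430999521
> recast.re v: -8397 u_from: in u_to: yd
= -933/4
> dayspinner.monthend
= 2201-04-30
> dayspinner.drift n: -58
= 2201-03-03
> dayspinner.weekday
= Tuesday
> recast.re v: -17 u_from: C u_to: m
= ToolError: incompatible units
> recast.re v: -21 u_from: KiB u_to: kB
= -2688/125

Answer: cur=2201-03-03


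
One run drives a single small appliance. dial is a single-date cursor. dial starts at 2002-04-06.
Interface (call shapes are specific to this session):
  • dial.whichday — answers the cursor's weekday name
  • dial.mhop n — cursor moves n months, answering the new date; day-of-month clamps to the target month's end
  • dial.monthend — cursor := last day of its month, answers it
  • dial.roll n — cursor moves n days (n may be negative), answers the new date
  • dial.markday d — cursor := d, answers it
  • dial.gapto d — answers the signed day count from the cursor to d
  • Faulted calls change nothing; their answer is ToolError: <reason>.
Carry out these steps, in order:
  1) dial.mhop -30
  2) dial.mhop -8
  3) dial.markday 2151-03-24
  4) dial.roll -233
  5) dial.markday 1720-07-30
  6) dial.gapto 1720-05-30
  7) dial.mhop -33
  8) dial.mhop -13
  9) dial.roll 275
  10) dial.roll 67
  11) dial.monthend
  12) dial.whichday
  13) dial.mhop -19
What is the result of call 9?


-> mhop(-30)
<- 1999-10-06
-> mhop(-8)
<- 1999-02-06
-> markday(2151-03-24)
<- 2151-03-24
-> roll(-233)
<- 2150-08-03
-> markday(1720-07-30)
<- 1720-07-30
-> gapto(1720-05-30)
<- -61
-> mhop(-33)
<- 1717-10-30
-> mhop(-13)
<- 1716-09-30
-> roll(275)
<- 1717-07-02
-> roll(67)
<- 1717-09-07
-> monthend()
<- 1717-09-30
-> whichday()
<- Thursday
-> mhop(-19)
<- 1716-02-29

Answer: 1717-07-02


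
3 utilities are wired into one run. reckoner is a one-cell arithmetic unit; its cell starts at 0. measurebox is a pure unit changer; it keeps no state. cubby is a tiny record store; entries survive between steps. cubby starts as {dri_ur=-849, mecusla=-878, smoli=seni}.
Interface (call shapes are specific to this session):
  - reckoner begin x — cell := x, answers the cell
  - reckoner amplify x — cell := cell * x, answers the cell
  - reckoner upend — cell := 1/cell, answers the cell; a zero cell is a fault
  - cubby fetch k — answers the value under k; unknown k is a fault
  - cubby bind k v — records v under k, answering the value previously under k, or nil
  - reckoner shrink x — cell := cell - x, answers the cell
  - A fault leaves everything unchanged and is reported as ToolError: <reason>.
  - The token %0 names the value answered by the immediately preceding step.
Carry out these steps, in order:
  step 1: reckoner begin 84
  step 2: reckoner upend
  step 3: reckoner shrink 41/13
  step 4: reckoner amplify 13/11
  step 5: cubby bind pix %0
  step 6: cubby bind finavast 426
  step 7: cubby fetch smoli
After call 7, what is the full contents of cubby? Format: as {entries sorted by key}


I try reckoner begin on 84, and get 84.
I invoke reckoner upend(): 1/84.
Then reckoner shrink on 41/13, and get -3431/1092.
Calling reckoner amplify on 13/11, and see -3431/924.
I try cubby bind on pix, %0, and observe nil.
I run cubby bind on finavast, 426, yielding nil.
Calling cubby fetch on smoli, — result: seni.

Answer: {dri_ur=-849, finavast=426, mecusla=-878, pix=-3431/924, smoli=seni}


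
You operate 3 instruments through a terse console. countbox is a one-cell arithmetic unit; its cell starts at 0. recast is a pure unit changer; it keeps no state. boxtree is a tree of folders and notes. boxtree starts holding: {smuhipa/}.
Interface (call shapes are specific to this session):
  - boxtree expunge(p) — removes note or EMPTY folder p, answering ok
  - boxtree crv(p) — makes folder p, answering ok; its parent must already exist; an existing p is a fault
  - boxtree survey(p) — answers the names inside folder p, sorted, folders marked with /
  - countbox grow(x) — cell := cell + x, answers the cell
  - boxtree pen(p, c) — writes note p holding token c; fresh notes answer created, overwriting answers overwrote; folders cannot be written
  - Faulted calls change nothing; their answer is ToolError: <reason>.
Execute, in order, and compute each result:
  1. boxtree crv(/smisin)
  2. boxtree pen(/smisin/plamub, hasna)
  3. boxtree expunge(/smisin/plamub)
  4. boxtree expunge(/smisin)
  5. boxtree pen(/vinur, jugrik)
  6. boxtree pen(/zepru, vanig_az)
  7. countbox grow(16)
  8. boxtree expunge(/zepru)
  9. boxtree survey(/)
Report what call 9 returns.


Answer: [smuhipa/, vinur]

Derivation:
// 1. boxtree crv(p=/smisin) == ok
// 2. boxtree pen(p=/smisin/plamub, c=hasna) == created
// 3. boxtree expunge(p=/smisin/plamub) == ok
// 4. boxtree expunge(p=/smisin) == ok
// 5. boxtree pen(p=/vinur, c=jugrik) == created
// 6. boxtree pen(p=/zepru, c=vanig_az) == created
// 7. countbox grow(x=16) == 16
// 8. boxtree expunge(p=/zepru) == ok
// 9. boxtree survey(p=/) == [smuhipa/, vinur]
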